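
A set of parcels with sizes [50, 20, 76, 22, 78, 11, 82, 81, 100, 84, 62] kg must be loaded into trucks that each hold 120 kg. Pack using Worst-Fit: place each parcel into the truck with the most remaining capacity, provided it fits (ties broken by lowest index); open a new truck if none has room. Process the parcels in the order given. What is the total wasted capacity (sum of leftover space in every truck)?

294

Put 50 kg in truck 1; 70 kg remain.
Put 20 kg in truck 1; 50 kg remain.
Put 76 kg in truck 2; 44 kg remain.
Put 22 kg in truck 1; 28 kg remain.
Put 78 kg in truck 3; 42 kg remain.
Put 11 kg in truck 2; 33 kg remain.
Put 82 kg in truck 4; 38 kg remain.
Put 81 kg in truck 5; 39 kg remain.
Put 100 kg in truck 6; 20 kg remain.
Put 84 kg in truck 7; 36 kg remain.
Put 62 kg in truck 8; 58 kg remain.
8 trucks × 120 kg = 960 kg; used 666 kg; unused 294 kg.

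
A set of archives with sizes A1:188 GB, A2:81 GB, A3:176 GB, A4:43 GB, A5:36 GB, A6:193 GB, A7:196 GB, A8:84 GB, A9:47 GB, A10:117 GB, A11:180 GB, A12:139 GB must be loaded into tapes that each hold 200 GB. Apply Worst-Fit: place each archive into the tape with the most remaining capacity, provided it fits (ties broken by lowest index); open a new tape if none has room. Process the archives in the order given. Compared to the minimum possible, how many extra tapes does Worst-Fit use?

1

Worst-Fit: [188] [81,43,36] [176] [193] [196] [84,47] [117] [180] [139] → 9 tapes.
Total size 1480 GB; any packing needs at least ⌈1480/200⌉ = 8 tapes.
An optimal packing achieves that bound: [196] [193] [188] [180] [176] [139,47] [117,81] [84,43,36] → 8 tapes.
Excess: 9 − 8 = 1.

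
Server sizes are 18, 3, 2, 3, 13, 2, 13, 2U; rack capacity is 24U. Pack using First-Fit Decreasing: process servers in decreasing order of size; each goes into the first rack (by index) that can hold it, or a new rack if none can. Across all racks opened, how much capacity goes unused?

16

Sorted descending: 18, 13, 13, 3, 3, 2, 2, 2.
18U → rack 1 (remaining 6U)
13U → rack 2 (remaining 11U)
13U → rack 3 (remaining 11U)
3U → rack 1 (remaining 3U)
3U → rack 1 (remaining 0U)
2U → rack 2 (remaining 9U)
2U → rack 2 (remaining 7U)
2U → rack 2 (remaining 5U)
3 racks × 24U = 72U; used 56U; unused 16U.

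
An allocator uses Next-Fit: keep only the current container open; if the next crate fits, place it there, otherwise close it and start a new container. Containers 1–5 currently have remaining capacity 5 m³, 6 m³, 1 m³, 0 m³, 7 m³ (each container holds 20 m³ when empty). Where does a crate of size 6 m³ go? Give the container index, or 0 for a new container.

Next-Fit only looks at container 5, which has 7 m³ free.
6 m³ fits there.

5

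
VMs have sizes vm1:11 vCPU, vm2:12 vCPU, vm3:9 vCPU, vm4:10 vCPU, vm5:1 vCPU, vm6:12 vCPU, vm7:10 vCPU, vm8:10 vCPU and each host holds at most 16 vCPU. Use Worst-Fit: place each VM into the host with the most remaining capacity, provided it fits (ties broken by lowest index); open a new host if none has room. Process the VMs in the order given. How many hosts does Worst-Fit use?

7

Put vm1 (11 vCPU) in host 1; 5 vCPU remain.
Put vm2 (12 vCPU) in host 2; 4 vCPU remain.
Put vm3 (9 vCPU) in host 3; 7 vCPU remain.
Put vm4 (10 vCPU) in host 4; 6 vCPU remain.
Put vm5 (1 vCPU) in host 3; 6 vCPU remain.
Put vm6 (12 vCPU) in host 5; 4 vCPU remain.
Put vm7 (10 vCPU) in host 6; 6 vCPU remain.
Put vm8 (10 vCPU) in host 7; 6 vCPU remain.
Final hosts: [11] [12] [9,1] [10] [12] [10] [10].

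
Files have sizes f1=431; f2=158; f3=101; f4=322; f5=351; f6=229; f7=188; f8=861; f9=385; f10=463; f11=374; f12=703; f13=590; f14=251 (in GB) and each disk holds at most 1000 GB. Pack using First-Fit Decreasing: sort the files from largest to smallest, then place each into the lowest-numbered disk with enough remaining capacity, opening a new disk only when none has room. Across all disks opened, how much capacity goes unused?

Sorted descending: 861, 703, 590, 463, 431, 385, 374, 351, 322, 251, 229, 188, 158, 101.
disk 1: place 861 GB, 139 GB left
disk 2: place 703 GB, 297 GB left
disk 3: place 590 GB, 410 GB left
disk 4: place 463 GB, 537 GB left
disk 4: place 431 GB, 106 GB left
disk 3: place 385 GB, 25 GB left
disk 5: place 374 GB, 626 GB left
disk 5: place 351 GB, 275 GB left
disk 6: place 322 GB, 678 GB left
disk 2: place 251 GB, 46 GB left
disk 5: place 229 GB, 46 GB left
disk 6: place 188 GB, 490 GB left
disk 6: place 158 GB, 332 GB left
disk 1: place 101 GB, 38 GB left
6 disks × 1000 GB = 6000 GB; used 5407 GB; unused 593 GB.

593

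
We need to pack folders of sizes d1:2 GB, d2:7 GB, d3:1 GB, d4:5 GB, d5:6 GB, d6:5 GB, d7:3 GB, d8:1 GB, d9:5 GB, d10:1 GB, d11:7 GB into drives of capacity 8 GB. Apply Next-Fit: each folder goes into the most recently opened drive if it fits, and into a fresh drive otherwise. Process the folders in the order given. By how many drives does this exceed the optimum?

Next-Fit: [2] [7,1] [5] [6] [5,3] [1,5,1] [7] → 7 drives.
Total size 43 GB; any packing needs at least ⌈43/8⌉ = 6 drives.
An optimal packing achieves that bound: [7,1] [7,1] [6,2] [5,3] [5,1] [5] → 6 drives.
Excess: 7 − 6 = 1.

1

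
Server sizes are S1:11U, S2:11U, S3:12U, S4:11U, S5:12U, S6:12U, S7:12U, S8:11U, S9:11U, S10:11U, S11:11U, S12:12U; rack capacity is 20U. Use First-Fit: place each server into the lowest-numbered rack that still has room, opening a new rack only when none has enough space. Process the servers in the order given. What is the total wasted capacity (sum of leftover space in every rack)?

Put S1 (11U) in rack 1; 9U remain.
Put S2 (11U) in rack 2; 9U remain.
Put S3 (12U) in rack 3; 8U remain.
Put S4 (11U) in rack 4; 9U remain.
Put S5 (12U) in rack 5; 8U remain.
Put S6 (12U) in rack 6; 8U remain.
Put S7 (12U) in rack 7; 8U remain.
Put S8 (11U) in rack 8; 9U remain.
Put S9 (11U) in rack 9; 9U remain.
Put S10 (11U) in rack 10; 9U remain.
Put S11 (11U) in rack 11; 9U remain.
Put S12 (12U) in rack 12; 8U remain.
12 racks × 20U = 240U; used 137U; unused 103U.

103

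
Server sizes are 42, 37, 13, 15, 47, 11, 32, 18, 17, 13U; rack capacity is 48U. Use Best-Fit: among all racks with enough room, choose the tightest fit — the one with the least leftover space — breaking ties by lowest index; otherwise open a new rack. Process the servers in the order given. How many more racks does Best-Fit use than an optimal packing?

0

Best-Fit: [42] [37,11] [13,15,18] [47] [32,13] [17] → 6 racks.
Total size 245U; any packing needs at least ⌈245/48⌉ = 6 racks.
So 6 is already optimal.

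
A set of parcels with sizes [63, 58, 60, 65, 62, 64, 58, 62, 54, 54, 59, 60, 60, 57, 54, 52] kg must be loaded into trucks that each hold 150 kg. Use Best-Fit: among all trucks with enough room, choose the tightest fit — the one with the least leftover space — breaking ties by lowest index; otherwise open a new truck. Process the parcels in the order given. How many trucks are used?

8

63 kg → truck 1 (remaining 87 kg)
58 kg → truck 1 (remaining 29 kg)
60 kg → truck 2 (remaining 90 kg)
65 kg → truck 2 (remaining 25 kg)
62 kg → truck 3 (remaining 88 kg)
64 kg → truck 3 (remaining 24 kg)
58 kg → truck 4 (remaining 92 kg)
62 kg → truck 4 (remaining 30 kg)
54 kg → truck 5 (remaining 96 kg)
54 kg → truck 5 (remaining 42 kg)
59 kg → truck 6 (remaining 91 kg)
60 kg → truck 6 (remaining 31 kg)
60 kg → truck 7 (remaining 90 kg)
57 kg → truck 7 (remaining 33 kg)
54 kg → truck 8 (remaining 96 kg)
52 kg → truck 8 (remaining 44 kg)
Final trucks: [63,58] [60,65] [62,64] [58,62] [54,54] [59,60] [60,57] [54,52].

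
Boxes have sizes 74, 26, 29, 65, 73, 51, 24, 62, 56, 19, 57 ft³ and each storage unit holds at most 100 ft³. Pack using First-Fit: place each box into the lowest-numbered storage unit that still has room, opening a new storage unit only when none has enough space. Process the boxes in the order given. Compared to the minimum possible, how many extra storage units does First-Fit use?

First-Fit: [74,26] [29,65] [73,24] [51,19] [62] [56] [57] → 7 storage units.
7 boxes exceed 50 ft³ (half the capacity), and no two of those can share a storage unit, so at least 7 storage units are needed.
So 7 is already optimal.

0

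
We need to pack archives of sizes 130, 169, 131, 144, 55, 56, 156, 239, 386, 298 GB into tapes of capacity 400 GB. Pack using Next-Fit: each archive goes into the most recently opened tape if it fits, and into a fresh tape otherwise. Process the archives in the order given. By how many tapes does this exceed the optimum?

0

Next-Fit: [130,169] [131,144,55,56] [156,239] [386] [298] → 5 tapes.
Total size 1764 GB; any packing needs at least ⌈1764/400⌉ = 5 tapes.
So 5 is already optimal.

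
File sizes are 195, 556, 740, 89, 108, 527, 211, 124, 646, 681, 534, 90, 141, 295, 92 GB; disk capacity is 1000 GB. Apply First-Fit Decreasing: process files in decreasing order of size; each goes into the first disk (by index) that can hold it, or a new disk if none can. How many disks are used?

Sorted descending: 740, 681, 646, 556, 534, 527, 295, 211, 195, 141, 124, 108, 92, 90, 89.
disk 1: place 740 GB, 260 GB left
disk 2: place 681 GB, 319 GB left
disk 3: place 646 GB, 354 GB left
disk 4: place 556 GB, 444 GB left
disk 5: place 534 GB, 466 GB left
disk 6: place 527 GB, 473 GB left
disk 2: place 295 GB, 24 GB left
disk 1: place 211 GB, 49 GB left
disk 3: place 195 GB, 159 GB left
disk 3: place 141 GB, 18 GB left
disk 4: place 124 GB, 320 GB left
disk 4: place 108 GB, 212 GB left
disk 4: place 92 GB, 120 GB left
disk 4: place 90 GB, 30 GB left
disk 5: place 89 GB, 377 GB left
Final disks: [740,211] [681,295] [646,195,141] [556,124,108,92,90] [534,89] [527].

6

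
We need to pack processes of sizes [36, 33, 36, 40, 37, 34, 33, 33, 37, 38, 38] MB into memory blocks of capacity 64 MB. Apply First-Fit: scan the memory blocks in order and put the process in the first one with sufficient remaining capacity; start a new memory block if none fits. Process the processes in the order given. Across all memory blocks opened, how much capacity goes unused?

memory block 1: place 36 MB, 28 MB left
memory block 2: place 33 MB, 31 MB left
memory block 3: place 36 MB, 28 MB left
memory block 4: place 40 MB, 24 MB left
memory block 5: place 37 MB, 27 MB left
memory block 6: place 34 MB, 30 MB left
memory block 7: place 33 MB, 31 MB left
memory block 8: place 33 MB, 31 MB left
memory block 9: place 37 MB, 27 MB left
memory block 10: place 38 MB, 26 MB left
memory block 11: place 38 MB, 26 MB left
11 memory blocks × 64 MB = 704 MB; used 395 MB; unused 309 MB.

309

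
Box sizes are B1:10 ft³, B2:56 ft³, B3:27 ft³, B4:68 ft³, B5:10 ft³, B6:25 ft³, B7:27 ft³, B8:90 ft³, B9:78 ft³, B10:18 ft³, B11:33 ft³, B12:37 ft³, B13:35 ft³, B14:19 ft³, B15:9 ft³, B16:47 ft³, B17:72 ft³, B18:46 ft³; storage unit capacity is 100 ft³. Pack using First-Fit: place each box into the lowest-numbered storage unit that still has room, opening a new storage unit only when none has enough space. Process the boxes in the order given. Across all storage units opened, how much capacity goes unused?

93

Put B1 (10 ft³) in storage unit 1; 90 ft³ remain.
Put B2 (56 ft³) in storage unit 1; 34 ft³ remain.
Put B3 (27 ft³) in storage unit 1; 7 ft³ remain.
Put B4 (68 ft³) in storage unit 2; 32 ft³ remain.
Put B5 (10 ft³) in storage unit 2; 22 ft³ remain.
Put B6 (25 ft³) in storage unit 3; 75 ft³ remain.
Put B7 (27 ft³) in storage unit 3; 48 ft³ remain.
Put B8 (90 ft³) in storage unit 4; 10 ft³ remain.
Put B9 (78 ft³) in storage unit 5; 22 ft³ remain.
Put B10 (18 ft³) in storage unit 2; 4 ft³ remain.
Put B11 (33 ft³) in storage unit 3; 15 ft³ remain.
Put B12 (37 ft³) in storage unit 6; 63 ft³ remain.
Put B13 (35 ft³) in storage unit 6; 28 ft³ remain.
Put B14 (19 ft³) in storage unit 5; 3 ft³ remain.
Put B15 (9 ft³) in storage unit 3; 6 ft³ remain.
Put B16 (47 ft³) in storage unit 7; 53 ft³ remain.
Put B17 (72 ft³) in storage unit 8; 28 ft³ remain.
Put B18 (46 ft³) in storage unit 7; 7 ft³ remain.
8 storage units × 100 ft³ = 800 ft³; used 707 ft³; unused 93 ft³.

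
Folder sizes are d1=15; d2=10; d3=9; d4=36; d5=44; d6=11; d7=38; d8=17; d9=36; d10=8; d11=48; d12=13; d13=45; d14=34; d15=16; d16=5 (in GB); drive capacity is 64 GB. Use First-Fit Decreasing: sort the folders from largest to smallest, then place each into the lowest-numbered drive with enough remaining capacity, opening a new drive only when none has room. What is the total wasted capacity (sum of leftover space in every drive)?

63

Sorted descending: 48, 45, 44, 38, 36, 36, 34, 17, 16, 15, 13, 11, 10, 9, 8, 5.
drive 1: place 48 GB, 16 GB left
drive 2: place 45 GB, 19 GB left
drive 3: place 44 GB, 20 GB left
drive 4: place 38 GB, 26 GB left
drive 5: place 36 GB, 28 GB left
drive 6: place 36 GB, 28 GB left
drive 7: place 34 GB, 30 GB left
drive 2: place 17 GB, 2 GB left
drive 1: place 16 GB, 0 GB left
drive 3: place 15 GB, 5 GB left
drive 4: place 13 GB, 13 GB left
drive 4: place 11 GB, 2 GB left
drive 5: place 10 GB, 18 GB left
drive 5: place 9 GB, 9 GB left
drive 5: place 8 GB, 1 GB left
drive 3: place 5 GB, 0 GB left
7 drives × 64 GB = 448 GB; used 385 GB; unused 63 GB.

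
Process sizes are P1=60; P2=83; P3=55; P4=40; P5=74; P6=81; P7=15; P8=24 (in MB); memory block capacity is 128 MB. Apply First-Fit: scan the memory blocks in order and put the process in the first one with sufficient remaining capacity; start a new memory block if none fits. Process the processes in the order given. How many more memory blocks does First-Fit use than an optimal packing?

0

First-Fit: [60,55] [83,40] [74,15,24] [81] → 4 memory blocks.
Total size 432 MB; any packing needs at least ⌈432/128⌉ = 4 memory blocks.
So 4 is already optimal.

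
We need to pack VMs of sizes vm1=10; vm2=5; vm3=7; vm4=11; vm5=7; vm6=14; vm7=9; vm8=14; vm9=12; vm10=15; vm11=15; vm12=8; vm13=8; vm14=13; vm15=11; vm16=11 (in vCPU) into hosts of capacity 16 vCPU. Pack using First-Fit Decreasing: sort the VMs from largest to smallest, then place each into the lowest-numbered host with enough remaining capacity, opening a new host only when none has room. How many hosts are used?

Sorted descending: 15, 15, 14, 14, 13, 12, 11, 11, 11, 10, 9, 8, 8, 7, 7, 5.
Put 15 vCPU in host 1; 1 vCPU remain.
Put 15 vCPU in host 2; 1 vCPU remain.
Put 14 vCPU in host 3; 2 vCPU remain.
Put 14 vCPU in host 4; 2 vCPU remain.
Put 13 vCPU in host 5; 3 vCPU remain.
Put 12 vCPU in host 6; 4 vCPU remain.
Put 11 vCPU in host 7; 5 vCPU remain.
Put 11 vCPU in host 8; 5 vCPU remain.
Put 11 vCPU in host 9; 5 vCPU remain.
Put 10 vCPU in host 10; 6 vCPU remain.
Put 9 vCPU in host 11; 7 vCPU remain.
Put 8 vCPU in host 12; 8 vCPU remain.
Put 8 vCPU in host 12; 0 vCPU remain.
Put 7 vCPU in host 11; 0 vCPU remain.
Put 7 vCPU in host 13; 9 vCPU remain.
Put 5 vCPU in host 7; 0 vCPU remain.

13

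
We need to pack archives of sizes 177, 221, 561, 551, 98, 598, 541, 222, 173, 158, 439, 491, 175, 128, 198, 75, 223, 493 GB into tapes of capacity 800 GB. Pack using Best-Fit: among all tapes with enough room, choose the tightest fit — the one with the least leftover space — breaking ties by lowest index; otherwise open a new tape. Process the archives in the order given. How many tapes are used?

177 GB → tape 1 (remaining 623 GB)
221 GB → tape 1 (remaining 402 GB)
561 GB → tape 2 (remaining 239 GB)
551 GB → tape 3 (remaining 249 GB)
98 GB → tape 2 (remaining 141 GB)
598 GB → tape 4 (remaining 202 GB)
541 GB → tape 5 (remaining 259 GB)
222 GB → tape 3 (remaining 27 GB)
173 GB → tape 4 (remaining 29 GB)
158 GB → tape 5 (remaining 101 GB)
439 GB → tape 6 (remaining 361 GB)
491 GB → tape 7 (remaining 309 GB)
175 GB → tape 7 (remaining 134 GB)
128 GB → tape 7 (remaining 6 GB)
198 GB → tape 6 (remaining 163 GB)
75 GB → tape 5 (remaining 26 GB)
223 GB → tape 1 (remaining 179 GB)
493 GB → tape 8 (remaining 307 GB)

8 tapes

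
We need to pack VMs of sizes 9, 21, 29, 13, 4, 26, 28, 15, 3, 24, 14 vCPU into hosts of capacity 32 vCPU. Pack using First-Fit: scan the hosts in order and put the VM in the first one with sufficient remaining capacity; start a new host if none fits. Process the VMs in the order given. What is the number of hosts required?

host 1: place 9 vCPU, 23 vCPU left
host 1: place 21 vCPU, 2 vCPU left
host 2: place 29 vCPU, 3 vCPU left
host 3: place 13 vCPU, 19 vCPU left
host 3: place 4 vCPU, 15 vCPU left
host 4: place 26 vCPU, 6 vCPU left
host 5: place 28 vCPU, 4 vCPU left
host 3: place 15 vCPU, 0 vCPU left
host 2: place 3 vCPU, 0 vCPU left
host 6: place 24 vCPU, 8 vCPU left
host 7: place 14 vCPU, 18 vCPU left

7 hosts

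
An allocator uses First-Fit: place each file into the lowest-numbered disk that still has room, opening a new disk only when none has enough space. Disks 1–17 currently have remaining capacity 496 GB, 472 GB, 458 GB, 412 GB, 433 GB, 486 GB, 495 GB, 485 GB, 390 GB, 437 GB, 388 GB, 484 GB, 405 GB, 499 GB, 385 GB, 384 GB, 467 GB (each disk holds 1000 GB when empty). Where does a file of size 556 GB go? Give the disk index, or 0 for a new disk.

0

No disk has ≥ 556 GB free, so a new disk is opened.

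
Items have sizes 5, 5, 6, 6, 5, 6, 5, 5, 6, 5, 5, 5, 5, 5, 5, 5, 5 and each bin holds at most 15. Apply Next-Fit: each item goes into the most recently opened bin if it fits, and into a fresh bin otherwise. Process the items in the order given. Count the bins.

Put 5 in bin 1; 10 remain.
Put 5 in bin 1; 5 remain.
Put 6 in bin 2; 9 remain.
Put 6 in bin 2; 3 remain.
Put 5 in bin 3; 10 remain.
Put 6 in bin 3; 4 remain.
Put 5 in bin 4; 10 remain.
Put 5 in bin 4; 5 remain.
Put 6 in bin 5; 9 remain.
Put 5 in bin 5; 4 remain.
Put 5 in bin 6; 10 remain.
Put 5 in bin 6; 5 remain.
Put 5 in bin 6; 0 remain.
Put 5 in bin 7; 10 remain.
Put 5 in bin 7; 5 remain.
Put 5 in bin 7; 0 remain.
Put 5 in bin 8; 10 remain.
Final bins: [5,5] [6,6] [5,6] [5,5] [6,5] [5,5,5] [5,5,5] [5].

8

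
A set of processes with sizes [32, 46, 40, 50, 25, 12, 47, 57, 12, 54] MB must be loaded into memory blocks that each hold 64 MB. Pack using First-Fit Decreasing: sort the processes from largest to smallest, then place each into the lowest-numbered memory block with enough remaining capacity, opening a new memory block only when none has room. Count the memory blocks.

7

Sorted descending: 57, 54, 50, 47, 46, 40, 32, 25, 12, 12.
memory block 1: place 57 MB, 7 MB left
memory block 2: place 54 MB, 10 MB left
memory block 3: place 50 MB, 14 MB left
memory block 4: place 47 MB, 17 MB left
memory block 5: place 46 MB, 18 MB left
memory block 6: place 40 MB, 24 MB left
memory block 7: place 32 MB, 32 MB left
memory block 7: place 25 MB, 7 MB left
memory block 3: place 12 MB, 2 MB left
memory block 4: place 12 MB, 5 MB left
Final memory blocks: [57] [54] [50,12] [47,12] [46] [40] [32,25].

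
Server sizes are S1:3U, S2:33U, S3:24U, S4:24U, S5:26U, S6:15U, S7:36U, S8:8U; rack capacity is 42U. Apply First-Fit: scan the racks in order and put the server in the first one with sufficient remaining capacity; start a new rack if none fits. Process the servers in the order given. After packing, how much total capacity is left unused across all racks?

rack 1: place S1 (3U), 39U left
rack 1: place S2 (33U), 6U left
rack 2: place S3 (24U), 18U left
rack 3: place S4 (24U), 18U left
rack 4: place S5 (26U), 16U left
rack 2: place S6 (15U), 3U left
rack 5: place S7 (36U), 6U left
rack 3: place S8 (8U), 10U left
5 racks × 42U = 210U; used 169U; unused 41U.

41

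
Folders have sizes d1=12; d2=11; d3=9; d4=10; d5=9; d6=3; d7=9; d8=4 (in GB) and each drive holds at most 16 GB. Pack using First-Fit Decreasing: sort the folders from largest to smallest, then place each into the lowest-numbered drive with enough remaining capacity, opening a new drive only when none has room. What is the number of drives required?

Sorted descending: 12, 11, 10, 9, 9, 9, 4, 3.
Put 12 GB in drive 1; 4 GB remain.
Put 11 GB in drive 2; 5 GB remain.
Put 10 GB in drive 3; 6 GB remain.
Put 9 GB in drive 4; 7 GB remain.
Put 9 GB in drive 5; 7 GB remain.
Put 9 GB in drive 6; 7 GB remain.
Put 4 GB in drive 1; 0 GB remain.
Put 3 GB in drive 2; 2 GB remain.
Final drives: [12,4] [11,3] [10] [9] [9] [9].

6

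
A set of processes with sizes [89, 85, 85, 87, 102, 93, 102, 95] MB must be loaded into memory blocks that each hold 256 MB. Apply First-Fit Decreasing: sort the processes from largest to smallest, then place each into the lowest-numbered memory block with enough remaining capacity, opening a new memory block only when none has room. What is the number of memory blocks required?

4

Sorted descending: 102, 102, 95, 93, 89, 87, 85, 85.
102 MB → memory block 1 (remaining 154 MB)
102 MB → memory block 1 (remaining 52 MB)
95 MB → memory block 2 (remaining 161 MB)
93 MB → memory block 2 (remaining 68 MB)
89 MB → memory block 3 (remaining 167 MB)
87 MB → memory block 3 (remaining 80 MB)
85 MB → memory block 4 (remaining 171 MB)
85 MB → memory block 4 (remaining 86 MB)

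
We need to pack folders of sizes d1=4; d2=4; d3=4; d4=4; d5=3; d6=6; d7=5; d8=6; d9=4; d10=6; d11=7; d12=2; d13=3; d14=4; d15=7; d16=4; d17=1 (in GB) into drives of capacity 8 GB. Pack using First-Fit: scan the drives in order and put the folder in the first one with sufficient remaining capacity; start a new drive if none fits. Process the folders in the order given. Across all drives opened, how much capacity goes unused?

drive 1: place d1 (4 GB), 4 GB left
drive 1: place d2 (4 GB), 0 GB left
drive 2: place d3 (4 GB), 4 GB left
drive 2: place d4 (4 GB), 0 GB left
drive 3: place d5 (3 GB), 5 GB left
drive 4: place d6 (6 GB), 2 GB left
drive 3: place d7 (5 GB), 0 GB left
drive 5: place d8 (6 GB), 2 GB left
drive 6: place d9 (4 GB), 4 GB left
drive 7: place d10 (6 GB), 2 GB left
drive 8: place d11 (7 GB), 1 GB left
drive 4: place d12 (2 GB), 0 GB left
drive 6: place d13 (3 GB), 1 GB left
drive 9: place d14 (4 GB), 4 GB left
drive 10: place d15 (7 GB), 1 GB left
drive 9: place d16 (4 GB), 0 GB left
drive 5: place d17 (1 GB), 1 GB left
10 drives × 8 GB = 80 GB; used 74 GB; unused 6 GB.

6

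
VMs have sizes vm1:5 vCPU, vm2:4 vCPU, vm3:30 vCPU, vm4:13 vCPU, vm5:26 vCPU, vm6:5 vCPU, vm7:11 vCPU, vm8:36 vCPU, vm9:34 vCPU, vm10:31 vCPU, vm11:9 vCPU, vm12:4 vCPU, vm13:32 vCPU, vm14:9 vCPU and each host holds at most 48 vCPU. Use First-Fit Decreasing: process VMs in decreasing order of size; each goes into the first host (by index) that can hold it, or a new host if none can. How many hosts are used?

6 hosts

Sorted descending: 36, 34, 32, 31, 30, 26, 13, 11, 9, 9, 5, 5, 4, 4.
host 1: place 36 vCPU, 12 vCPU left
host 2: place 34 vCPU, 14 vCPU left
host 3: place 32 vCPU, 16 vCPU left
host 4: place 31 vCPU, 17 vCPU left
host 5: place 30 vCPU, 18 vCPU left
host 6: place 26 vCPU, 22 vCPU left
host 2: place 13 vCPU, 1 vCPU left
host 1: place 11 vCPU, 1 vCPU left
host 3: place 9 vCPU, 7 vCPU left
host 4: place 9 vCPU, 8 vCPU left
host 3: place 5 vCPU, 2 vCPU left
host 4: place 5 vCPU, 3 vCPU left
host 5: place 4 vCPU, 14 vCPU left
host 5: place 4 vCPU, 10 vCPU left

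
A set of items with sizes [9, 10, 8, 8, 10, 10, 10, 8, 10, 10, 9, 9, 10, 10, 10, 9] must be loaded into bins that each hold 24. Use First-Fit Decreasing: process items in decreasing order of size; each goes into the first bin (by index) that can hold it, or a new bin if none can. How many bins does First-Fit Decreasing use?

Sorted descending: 10, 10, 10, 10, 10, 10, 10, 10, 10, 9, 9, 9, 9, 8, 8, 8.
Put 10 in bin 1; 14 remain.
Put 10 in bin 1; 4 remain.
Put 10 in bin 2; 14 remain.
Put 10 in bin 2; 4 remain.
Put 10 in bin 3; 14 remain.
Put 10 in bin 3; 4 remain.
Put 10 in bin 4; 14 remain.
Put 10 in bin 4; 4 remain.
Put 10 in bin 5; 14 remain.
Put 9 in bin 5; 5 remain.
Put 9 in bin 6; 15 remain.
Put 9 in bin 6; 6 remain.
Put 9 in bin 7; 15 remain.
Put 8 in bin 7; 7 remain.
Put 8 in bin 8; 16 remain.
Put 8 in bin 8; 8 remain.
Final bins: [10,10] [10,10] [10,10] [10,10] [10,9] [9,9] [9,8] [8,8].

8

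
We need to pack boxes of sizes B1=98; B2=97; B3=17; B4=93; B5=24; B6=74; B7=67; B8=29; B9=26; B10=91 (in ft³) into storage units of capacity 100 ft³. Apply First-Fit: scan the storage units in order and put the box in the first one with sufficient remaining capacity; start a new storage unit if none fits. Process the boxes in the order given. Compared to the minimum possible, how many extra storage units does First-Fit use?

First-Fit: [98] [97] [17,24,29,26] [93] [74] [67] [91] → 7 storage units.
Total size 616 ft³; any packing needs at least ⌈616/100⌉ = 7 storage units.
So 7 is already optimal.

0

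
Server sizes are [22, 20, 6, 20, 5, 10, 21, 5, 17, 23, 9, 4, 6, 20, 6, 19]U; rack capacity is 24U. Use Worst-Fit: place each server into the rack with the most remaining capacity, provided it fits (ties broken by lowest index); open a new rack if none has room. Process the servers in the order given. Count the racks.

11

rack 1: place 22U, 2U left
rack 2: place 20U, 4U left
rack 3: place 6U, 18U left
rack 4: place 20U, 4U left
rack 3: place 5U, 13U left
rack 3: place 10U, 3U left
rack 5: place 21U, 3U left
rack 6: place 5U, 19U left
rack 6: place 17U, 2U left
rack 7: place 23U, 1U left
rack 8: place 9U, 15U left
rack 8: place 4U, 11U left
rack 8: place 6U, 5U left
rack 9: place 20U, 4U left
rack 10: place 6U, 18U left
rack 11: place 19U, 5U left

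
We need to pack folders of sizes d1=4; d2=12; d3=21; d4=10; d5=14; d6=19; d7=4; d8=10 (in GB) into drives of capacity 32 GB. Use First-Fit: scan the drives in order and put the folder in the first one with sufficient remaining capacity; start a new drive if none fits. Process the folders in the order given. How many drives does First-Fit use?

4

Put d1 (4 GB) in drive 1; 28 GB remain.
Put d2 (12 GB) in drive 1; 16 GB remain.
Put d3 (21 GB) in drive 2; 11 GB remain.
Put d4 (10 GB) in drive 1; 6 GB remain.
Put d5 (14 GB) in drive 3; 18 GB remain.
Put d6 (19 GB) in drive 4; 13 GB remain.
Put d7 (4 GB) in drive 1; 2 GB remain.
Put d8 (10 GB) in drive 2; 1 GB remain.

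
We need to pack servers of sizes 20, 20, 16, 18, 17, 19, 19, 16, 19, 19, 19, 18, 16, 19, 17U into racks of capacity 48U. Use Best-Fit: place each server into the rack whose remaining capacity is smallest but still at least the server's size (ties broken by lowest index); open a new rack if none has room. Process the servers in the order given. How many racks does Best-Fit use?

Put 20U in rack 1; 28U remain.
Put 20U in rack 1; 8U remain.
Put 16U in rack 2; 32U remain.
Put 18U in rack 2; 14U remain.
Put 17U in rack 3; 31U remain.
Put 19U in rack 3; 12U remain.
Put 19U in rack 4; 29U remain.
Put 16U in rack 4; 13U remain.
Put 19U in rack 5; 29U remain.
Put 19U in rack 5; 10U remain.
Put 19U in rack 6; 29U remain.
Put 18U in rack 6; 11U remain.
Put 16U in rack 7; 32U remain.
Put 19U in rack 7; 13U remain.
Put 17U in rack 8; 31U remain.
Final racks: [20,20] [16,18] [17,19] [19,16] [19,19] [19,18] [16,19] [17].

8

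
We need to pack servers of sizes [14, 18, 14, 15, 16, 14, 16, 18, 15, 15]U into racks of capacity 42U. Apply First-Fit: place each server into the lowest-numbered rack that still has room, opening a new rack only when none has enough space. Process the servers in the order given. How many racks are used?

rack 1: place 14U, 28U left
rack 1: place 18U, 10U left
rack 2: place 14U, 28U left
rack 2: place 15U, 13U left
rack 3: place 16U, 26U left
rack 3: place 14U, 12U left
rack 4: place 16U, 26U left
rack 4: place 18U, 8U left
rack 5: place 15U, 27U left
rack 5: place 15U, 12U left

5 racks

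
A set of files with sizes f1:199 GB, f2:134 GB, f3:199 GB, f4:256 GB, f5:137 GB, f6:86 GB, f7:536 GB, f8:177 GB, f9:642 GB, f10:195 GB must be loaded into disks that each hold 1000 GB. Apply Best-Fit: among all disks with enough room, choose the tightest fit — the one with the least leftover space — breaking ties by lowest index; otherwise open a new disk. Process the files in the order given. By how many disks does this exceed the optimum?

0

Best-Fit: [199,134,199,256,137] [86,536,177,195] [642] → 3 disks.
Total size 2561 GB; any packing needs at least ⌈2561/1000⌉ = 3 disks.
So 3 is already optimal.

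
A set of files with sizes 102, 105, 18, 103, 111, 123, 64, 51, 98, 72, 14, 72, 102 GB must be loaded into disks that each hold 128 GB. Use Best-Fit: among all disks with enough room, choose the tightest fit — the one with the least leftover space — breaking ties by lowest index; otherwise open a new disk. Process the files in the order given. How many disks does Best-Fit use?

102 GB → disk 1 (remaining 26 GB)
105 GB → disk 2 (remaining 23 GB)
18 GB → disk 2 (remaining 5 GB)
103 GB → disk 3 (remaining 25 GB)
111 GB → disk 4 (remaining 17 GB)
123 GB → disk 5 (remaining 5 GB)
64 GB → disk 6 (remaining 64 GB)
51 GB → disk 6 (remaining 13 GB)
98 GB → disk 7 (remaining 30 GB)
72 GB → disk 8 (remaining 56 GB)
14 GB → disk 4 (remaining 3 GB)
72 GB → disk 9 (remaining 56 GB)
102 GB → disk 10 (remaining 26 GB)

10 disks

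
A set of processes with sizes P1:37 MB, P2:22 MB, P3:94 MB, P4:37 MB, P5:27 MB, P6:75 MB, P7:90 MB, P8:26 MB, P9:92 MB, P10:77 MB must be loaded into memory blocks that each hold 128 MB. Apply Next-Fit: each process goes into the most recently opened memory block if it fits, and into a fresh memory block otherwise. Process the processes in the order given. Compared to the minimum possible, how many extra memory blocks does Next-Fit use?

Next-Fit: [37,22] [94] [37,27] [75] [90,26] [92] [77] → 7 memory blocks.
Total size 577 MB; any packing needs at least ⌈577/128⌉ = 5 memory blocks.
An optimal packing achieves that bound: [94,27] [92,26] [90,37] [77,37] [75,22] → 5 memory blocks.
Excess: 7 − 5 = 2.

2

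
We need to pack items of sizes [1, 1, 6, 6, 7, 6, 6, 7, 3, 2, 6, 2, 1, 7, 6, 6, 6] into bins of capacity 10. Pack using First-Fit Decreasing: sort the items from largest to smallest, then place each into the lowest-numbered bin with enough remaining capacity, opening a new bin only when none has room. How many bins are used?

Sorted descending: 7, 7, 7, 6, 6, 6, 6, 6, 6, 6, 6, 3, 2, 2, 1, 1, 1.
bin 1: place 7, 3 left
bin 2: place 7, 3 left
bin 3: place 7, 3 left
bin 4: place 6, 4 left
bin 5: place 6, 4 left
bin 6: place 6, 4 left
bin 7: place 6, 4 left
bin 8: place 6, 4 left
bin 9: place 6, 4 left
bin 10: place 6, 4 left
bin 11: place 6, 4 left
bin 1: place 3, 0 left
bin 2: place 2, 1 left
bin 3: place 2, 1 left
bin 2: place 1, 0 left
bin 3: place 1, 0 left
bin 4: place 1, 3 left

11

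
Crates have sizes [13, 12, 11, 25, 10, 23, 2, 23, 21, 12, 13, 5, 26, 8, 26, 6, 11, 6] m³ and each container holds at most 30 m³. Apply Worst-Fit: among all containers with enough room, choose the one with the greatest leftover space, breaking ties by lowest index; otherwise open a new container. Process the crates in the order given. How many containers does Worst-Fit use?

10

Put 13 m³ in container 1; 17 m³ remain.
Put 12 m³ in container 1; 5 m³ remain.
Put 11 m³ in container 2; 19 m³ remain.
Put 25 m³ in container 3; 5 m³ remain.
Put 10 m³ in container 2; 9 m³ remain.
Put 23 m³ in container 4; 7 m³ remain.
Put 2 m³ in container 2; 7 m³ remain.
Put 23 m³ in container 5; 7 m³ remain.
Put 21 m³ in container 6; 9 m³ remain.
Put 12 m³ in container 7; 18 m³ remain.
Put 13 m³ in container 7; 5 m³ remain.
Put 5 m³ in container 6; 4 m³ remain.
Put 26 m³ in container 8; 4 m³ remain.
Put 8 m³ in container 9; 22 m³ remain.
Put 26 m³ in container 10; 4 m³ remain.
Put 6 m³ in container 9; 16 m³ remain.
Put 11 m³ in container 9; 5 m³ remain.
Put 6 m³ in container 2; 1 m³ remain.
Final containers: [13,12] [11,10,2,6] [25] [23] [23] [21,5] [12,13] [26] [8,6,11] [26].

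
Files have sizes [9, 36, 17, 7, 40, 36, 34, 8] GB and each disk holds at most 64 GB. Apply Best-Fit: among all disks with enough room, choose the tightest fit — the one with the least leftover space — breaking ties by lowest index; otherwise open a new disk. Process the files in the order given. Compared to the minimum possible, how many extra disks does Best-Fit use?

0

Best-Fit: [9,36,17] [7,40,8] [36] [34] → 4 disks.
4 files exceed 32 GB (half the capacity), and no two of those can share a disk, so at least 4 disks are needed.
So 4 is already optimal.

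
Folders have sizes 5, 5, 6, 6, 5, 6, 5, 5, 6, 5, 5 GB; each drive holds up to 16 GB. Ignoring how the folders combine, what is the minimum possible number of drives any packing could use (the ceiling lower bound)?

4 drives

Total size = 5 + 5 + 6 + 6 + 5 + 6 + 5 + 5 + 6 + 5 + 5 = 59 GB.
⌈59 / 16⌉ = 4.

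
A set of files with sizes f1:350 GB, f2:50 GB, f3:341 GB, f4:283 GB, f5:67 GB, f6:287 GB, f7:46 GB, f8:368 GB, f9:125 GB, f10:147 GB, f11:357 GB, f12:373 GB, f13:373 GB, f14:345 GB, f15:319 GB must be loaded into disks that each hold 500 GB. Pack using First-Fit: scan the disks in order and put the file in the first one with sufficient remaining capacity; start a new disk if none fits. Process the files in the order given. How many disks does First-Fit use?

f1 (350 GB) → disk 1 (remaining 150 GB)
f2 (50 GB) → disk 1 (remaining 100 GB)
f3 (341 GB) → disk 2 (remaining 159 GB)
f4 (283 GB) → disk 3 (remaining 217 GB)
f5 (67 GB) → disk 1 (remaining 33 GB)
f6 (287 GB) → disk 4 (remaining 213 GB)
f7 (46 GB) → disk 2 (remaining 113 GB)
f8 (368 GB) → disk 5 (remaining 132 GB)
f9 (125 GB) → disk 3 (remaining 92 GB)
f10 (147 GB) → disk 4 (remaining 66 GB)
f11 (357 GB) → disk 6 (remaining 143 GB)
f12 (373 GB) → disk 7 (remaining 127 GB)
f13 (373 GB) → disk 8 (remaining 127 GB)
f14 (345 GB) → disk 9 (remaining 155 GB)
f15 (319 GB) → disk 10 (remaining 181 GB)
Final disks: [350,50,67] [341,46] [283,125] [287,147] [368] [357] [373] [373] [345] [319].

10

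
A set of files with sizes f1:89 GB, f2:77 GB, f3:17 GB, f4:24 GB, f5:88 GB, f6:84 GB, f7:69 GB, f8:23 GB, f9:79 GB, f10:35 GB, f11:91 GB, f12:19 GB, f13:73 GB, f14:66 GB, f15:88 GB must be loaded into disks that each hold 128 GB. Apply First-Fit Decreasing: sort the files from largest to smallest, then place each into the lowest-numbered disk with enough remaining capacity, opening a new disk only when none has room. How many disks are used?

10

Sorted descending: 91, 89, 88, 88, 84, 79, 77, 73, 69, 66, 35, 24, 23, 19, 17.
91 GB → disk 1 (remaining 37 GB)
89 GB → disk 2 (remaining 39 GB)
88 GB → disk 3 (remaining 40 GB)
88 GB → disk 4 (remaining 40 GB)
84 GB → disk 5 (remaining 44 GB)
79 GB → disk 6 (remaining 49 GB)
77 GB → disk 7 (remaining 51 GB)
73 GB → disk 8 (remaining 55 GB)
69 GB → disk 9 (remaining 59 GB)
66 GB → disk 10 (remaining 62 GB)
35 GB → disk 1 (remaining 2 GB)
24 GB → disk 2 (remaining 15 GB)
23 GB → disk 3 (remaining 17 GB)
19 GB → disk 4 (remaining 21 GB)
17 GB → disk 3 (remaining 0 GB)
Final disks: [91,35] [89,24] [88,23,17] [88,19] [84] [79] [77] [73] [69] [66].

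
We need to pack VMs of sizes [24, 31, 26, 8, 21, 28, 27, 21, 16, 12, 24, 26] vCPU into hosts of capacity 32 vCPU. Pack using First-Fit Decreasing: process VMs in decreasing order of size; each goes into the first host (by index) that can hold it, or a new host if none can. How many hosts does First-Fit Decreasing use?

10

Sorted descending: 31, 28, 27, 26, 26, 24, 24, 21, 21, 16, 12, 8.
Put 31 vCPU in host 1; 1 vCPU remain.
Put 28 vCPU in host 2; 4 vCPU remain.
Put 27 vCPU in host 3; 5 vCPU remain.
Put 26 vCPU in host 4; 6 vCPU remain.
Put 26 vCPU in host 5; 6 vCPU remain.
Put 24 vCPU in host 6; 8 vCPU remain.
Put 24 vCPU in host 7; 8 vCPU remain.
Put 21 vCPU in host 8; 11 vCPU remain.
Put 21 vCPU in host 9; 11 vCPU remain.
Put 16 vCPU in host 10; 16 vCPU remain.
Put 12 vCPU in host 10; 4 vCPU remain.
Put 8 vCPU in host 6; 0 vCPU remain.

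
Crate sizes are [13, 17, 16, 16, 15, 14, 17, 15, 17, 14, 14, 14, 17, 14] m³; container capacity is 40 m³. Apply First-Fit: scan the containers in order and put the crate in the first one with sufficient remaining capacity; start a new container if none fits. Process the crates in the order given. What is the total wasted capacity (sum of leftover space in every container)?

Put 13 m³ in container 1; 27 m³ remain.
Put 17 m³ in container 1; 10 m³ remain.
Put 16 m³ in container 2; 24 m³ remain.
Put 16 m³ in container 2; 8 m³ remain.
Put 15 m³ in container 3; 25 m³ remain.
Put 14 m³ in container 3; 11 m³ remain.
Put 17 m³ in container 4; 23 m³ remain.
Put 15 m³ in container 4; 8 m³ remain.
Put 17 m³ in container 5; 23 m³ remain.
Put 14 m³ in container 5; 9 m³ remain.
Put 14 m³ in container 6; 26 m³ remain.
Put 14 m³ in container 6; 12 m³ remain.
Put 17 m³ in container 7; 23 m³ remain.
Put 14 m³ in container 7; 9 m³ remain.
7 containers × 40 m³ = 280 m³; used 213 m³; unused 67 m³.

67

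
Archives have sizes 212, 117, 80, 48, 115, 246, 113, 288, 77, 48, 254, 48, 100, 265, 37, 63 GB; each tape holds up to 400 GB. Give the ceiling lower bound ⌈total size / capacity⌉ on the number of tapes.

6 tapes

Total size = 212 + 117 + 80 + 48 + 115 + 246 + 113 + 288 + 77 + 48 + 254 + 48 + 100 + 265 + 37 + 63 = 2111 GB.
⌈2111 / 400⌉ = 6.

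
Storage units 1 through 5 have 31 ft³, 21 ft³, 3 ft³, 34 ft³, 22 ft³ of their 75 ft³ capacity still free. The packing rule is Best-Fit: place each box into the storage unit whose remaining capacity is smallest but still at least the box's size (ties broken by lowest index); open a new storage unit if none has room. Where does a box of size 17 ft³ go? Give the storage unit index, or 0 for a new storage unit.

Storage units with room: storage unit 1 (31 ft³), storage unit 2 (21 ft³), storage unit 4 (34 ft³), storage unit 5 (22 ft³).
Tightest fit is storage unit 2 with 21 ft³ free.

2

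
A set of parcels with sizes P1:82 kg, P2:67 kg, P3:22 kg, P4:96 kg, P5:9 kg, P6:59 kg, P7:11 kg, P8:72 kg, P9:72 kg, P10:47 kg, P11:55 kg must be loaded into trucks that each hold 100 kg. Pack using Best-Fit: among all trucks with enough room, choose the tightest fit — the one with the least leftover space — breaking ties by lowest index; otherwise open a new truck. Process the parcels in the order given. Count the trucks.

P1 (82 kg) → truck 1 (remaining 18 kg)
P2 (67 kg) → truck 2 (remaining 33 kg)
P3 (22 kg) → truck 2 (remaining 11 kg)
P4 (96 kg) → truck 3 (remaining 4 kg)
P5 (9 kg) → truck 2 (remaining 2 kg)
P6 (59 kg) → truck 4 (remaining 41 kg)
P7 (11 kg) → truck 1 (remaining 7 kg)
P8 (72 kg) → truck 5 (remaining 28 kg)
P9 (72 kg) → truck 6 (remaining 28 kg)
P10 (47 kg) → truck 7 (remaining 53 kg)
P11 (55 kg) → truck 8 (remaining 45 kg)
Final trucks: [82,11] [67,22,9] [96] [59] [72] [72] [47] [55].

8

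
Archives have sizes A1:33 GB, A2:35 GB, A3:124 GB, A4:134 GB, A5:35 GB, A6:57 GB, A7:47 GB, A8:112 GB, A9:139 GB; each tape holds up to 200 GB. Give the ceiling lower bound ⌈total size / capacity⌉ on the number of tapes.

4 tapes

Total size = 33 + 35 + 124 + 134 + 35 + 57 + 47 + 112 + 139 = 716 GB.
⌈716 / 200⌉ = 4.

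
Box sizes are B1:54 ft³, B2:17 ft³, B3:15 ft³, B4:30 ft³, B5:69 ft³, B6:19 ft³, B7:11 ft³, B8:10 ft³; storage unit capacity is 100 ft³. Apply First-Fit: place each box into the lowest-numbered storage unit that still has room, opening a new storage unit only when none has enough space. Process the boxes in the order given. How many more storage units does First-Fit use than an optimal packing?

First-Fit: [54,17,15,11] [30,69] [19,10] → 3 storage units.
Total size 225 ft³; any packing needs at least ⌈225/100⌉ = 3 storage units.
So 3 is already optimal.

0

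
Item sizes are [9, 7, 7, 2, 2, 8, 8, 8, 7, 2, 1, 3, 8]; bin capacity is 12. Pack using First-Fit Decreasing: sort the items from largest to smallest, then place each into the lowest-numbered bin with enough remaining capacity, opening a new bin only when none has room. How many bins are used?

8

Sorted descending: 9, 8, 8, 8, 8, 7, 7, 7, 3, 2, 2, 2, 1.
Put 9 in bin 1; 3 remain.
Put 8 in bin 2; 4 remain.
Put 8 in bin 3; 4 remain.
Put 8 in bin 4; 4 remain.
Put 8 in bin 5; 4 remain.
Put 7 in bin 6; 5 remain.
Put 7 in bin 7; 5 remain.
Put 7 in bin 8; 5 remain.
Put 3 in bin 1; 0 remain.
Put 2 in bin 2; 2 remain.
Put 2 in bin 2; 0 remain.
Put 2 in bin 3; 2 remain.
Put 1 in bin 3; 1 remain.
Final bins: [9,3] [8,2,2] [8,2,1] [8] [8] [7] [7] [7].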